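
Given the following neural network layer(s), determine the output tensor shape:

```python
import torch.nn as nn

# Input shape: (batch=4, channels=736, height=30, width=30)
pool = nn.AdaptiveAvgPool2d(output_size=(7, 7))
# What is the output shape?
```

Input: (4, 736, 30, 30) -> Output: (4, 736, 7, 7)

Answer: (4, 736, 7, 7)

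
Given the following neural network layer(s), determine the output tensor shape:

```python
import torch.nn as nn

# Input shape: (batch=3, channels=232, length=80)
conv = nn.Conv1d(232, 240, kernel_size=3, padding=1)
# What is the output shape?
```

Input: (3, 232, 80) -> Output: (3, 240, 80)

Answer: (3, 240, 80)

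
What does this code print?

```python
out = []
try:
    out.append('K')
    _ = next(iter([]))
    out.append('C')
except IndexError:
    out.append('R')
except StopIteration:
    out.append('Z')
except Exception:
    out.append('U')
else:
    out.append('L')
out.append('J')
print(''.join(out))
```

Execution trace: 'K' (try body) → 'Z' (except StopIteration) → 'J' (after the try/except). Output: KZJ

Answer: KZJ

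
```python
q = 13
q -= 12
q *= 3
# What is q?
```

Trace:
`q = 13` → q = 13
`q -= 12` → q = 1
`q *= 3` → q = 3
So q = 3

Answer: 3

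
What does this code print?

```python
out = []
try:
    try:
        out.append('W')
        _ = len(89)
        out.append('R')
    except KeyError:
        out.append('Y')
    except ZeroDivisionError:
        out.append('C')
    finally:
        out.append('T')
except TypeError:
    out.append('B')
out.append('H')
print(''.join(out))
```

Execution trace: 'W' (try body) → 'T' (finally) → 'B' (outer except TypeError) → 'H' (after the try/except). Output: WTBH

Answer: WTBH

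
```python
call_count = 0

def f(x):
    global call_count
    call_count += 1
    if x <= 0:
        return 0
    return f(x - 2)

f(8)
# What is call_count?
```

Linear recursion stepping by 2: 5 calls from x=8 down to ≤0.

Answer: 5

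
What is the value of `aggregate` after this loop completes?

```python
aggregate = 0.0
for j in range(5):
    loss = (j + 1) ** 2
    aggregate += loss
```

Sum of squared losses 1² + 2² + ... + 5²
`aggregate` takes the values: 0.0 → 1.0 → 5.0 → 14.0 → 30.0 → 55.0

Answer: 55.0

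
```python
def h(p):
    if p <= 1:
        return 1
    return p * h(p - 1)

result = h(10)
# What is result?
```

h(10) = 10 * 9 * 8 * 7 * 6 * 5 * 4 * 3 * 2 * 1 = 3628800

Answer: 3628800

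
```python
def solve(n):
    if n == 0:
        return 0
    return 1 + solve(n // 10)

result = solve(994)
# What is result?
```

Count of digits of 994: 3

Answer: 3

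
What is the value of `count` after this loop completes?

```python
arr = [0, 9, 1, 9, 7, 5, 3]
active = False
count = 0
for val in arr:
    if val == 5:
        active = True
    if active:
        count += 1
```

Count elements after first 5 in [0, 9, 1, 9, 7, 5, 3]
`count` takes the values: 0 → 1 → 2

Answer: 2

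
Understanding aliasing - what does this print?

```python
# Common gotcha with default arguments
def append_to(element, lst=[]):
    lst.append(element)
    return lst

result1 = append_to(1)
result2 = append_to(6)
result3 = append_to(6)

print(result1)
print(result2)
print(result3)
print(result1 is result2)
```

Key concept: mutable default argument gotcha.
Step by step:
`result1 = append_to(1)` → result1 = [1]
`result2 = append_to(6)` → result1 = [1, 6] (same object as result2); result2 = [1, 6] (same object as result1)
`result3 = append_to(6)` → result1 = [1, 6, 6] (same object as result2, result3); result2 = [1, 6, 6] (same object as result1, result3); result3 = [1, 6, 6] (same object as result1, result2)
`print(result1)` → prints [1, 6, 6]
`print(result2)` → prints [1, 6, 6]
`print(result3)` → prints [1, 6, 6]
`print(result1 is result2)` → prints True

Answer:
[1, 6, 6]
[1, 6, 6]
[1, 6, 6]
True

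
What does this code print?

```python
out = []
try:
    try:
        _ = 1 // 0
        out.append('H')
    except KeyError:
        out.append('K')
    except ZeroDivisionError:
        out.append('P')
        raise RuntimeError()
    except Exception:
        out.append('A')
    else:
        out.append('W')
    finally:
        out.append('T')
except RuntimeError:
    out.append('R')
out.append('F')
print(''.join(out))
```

Execution trace: 'P' (inner except ZeroDivisionError) → 'T' (inner finally) → 'R' (outer except RuntimeError) → 'F' (after the try/except). Output: PTRF

Answer: PTRF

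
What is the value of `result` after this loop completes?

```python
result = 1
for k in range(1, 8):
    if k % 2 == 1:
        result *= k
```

Product of odd numbers 1 to 7
`result` takes the values: 1 → 3 → 15 → 105

Answer: 105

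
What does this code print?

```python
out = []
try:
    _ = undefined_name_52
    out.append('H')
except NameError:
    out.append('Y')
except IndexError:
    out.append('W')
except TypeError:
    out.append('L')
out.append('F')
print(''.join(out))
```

Execution trace: 'Y' (except NameError) → 'F' (after the try/except). Output: YF

Answer: YF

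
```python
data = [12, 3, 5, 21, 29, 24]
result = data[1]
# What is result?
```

Trace:
`data = [12, 3, 5, 21, 29, 24]` → data = [12, 3, 5, 21, 29, 24]
`result = data[1]` → result = 3
So result = 3

Answer: 3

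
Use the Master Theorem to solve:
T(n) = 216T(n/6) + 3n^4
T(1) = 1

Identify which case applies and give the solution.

a=216, b=6, f(n)=3n^4. log_6(216) = 3. Since c=4 > 3 and the regularity condition holds (216(n/6)^4 = (216/6^4)n^4 with 216/6^4 < 1), Case 3 applies: T(n) = Θ(f(n)) = O(n^4).

Answer: O(n^4) - Case 3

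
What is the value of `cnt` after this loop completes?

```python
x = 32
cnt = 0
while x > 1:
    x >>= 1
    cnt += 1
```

Count right shifts until 1
`cnt` takes the values: 0 → 1 → 2 → 3 → 4 → 5

Answer: 5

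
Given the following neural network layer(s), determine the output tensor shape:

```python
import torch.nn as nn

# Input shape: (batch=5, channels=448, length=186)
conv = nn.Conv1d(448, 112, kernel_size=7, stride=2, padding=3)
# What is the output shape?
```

Input: (5, 448, 186) -> Output: (5, 112, 93)

Answer: (5, 112, 93)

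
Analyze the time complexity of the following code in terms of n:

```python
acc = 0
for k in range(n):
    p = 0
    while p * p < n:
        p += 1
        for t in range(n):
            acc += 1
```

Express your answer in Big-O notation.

Each loop level contributes: n × √n × n. Multiplying the contributions gives O(n^2√n).

Answer: O(n^2√n)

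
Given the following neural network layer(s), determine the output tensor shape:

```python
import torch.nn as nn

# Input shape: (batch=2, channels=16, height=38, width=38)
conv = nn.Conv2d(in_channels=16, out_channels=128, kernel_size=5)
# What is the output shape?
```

Input: (2, 16, 38, 38) -> Output: (2, 128, 34, 34)

Answer: (2, 128, 34, 34)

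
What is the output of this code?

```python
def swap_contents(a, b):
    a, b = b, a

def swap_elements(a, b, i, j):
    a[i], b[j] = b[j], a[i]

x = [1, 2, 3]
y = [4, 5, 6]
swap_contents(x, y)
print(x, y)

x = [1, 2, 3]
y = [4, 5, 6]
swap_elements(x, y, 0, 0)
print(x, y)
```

Key concept: parameter rebinding vs mutation.
Step by step:
`x = [1, 2, 3]` → x = [1, 2, 3]
`y = [4, 5, 6]` → y = [4, 5, 6]
`swap_contents(x, y)` → no visible change to tracked variables
`print(x, y)` → prints [1, 2, 3] [4, 5, 6]
`x = [1, 2, 3]` → x = [1, 2, 3]
`y = [4, 5, 6]` → y = [4, 5, 6]
`swap_elements(x, y, 0, 0)` → x = [4, 2, 3]; y = [1, 5, 6]
`print(x, y)` → prints [4, 2, 3] [1, 5, 6]

Answer:
[1, 2, 3] [4, 5, 6]
[4, 2, 3] [1, 5, 6]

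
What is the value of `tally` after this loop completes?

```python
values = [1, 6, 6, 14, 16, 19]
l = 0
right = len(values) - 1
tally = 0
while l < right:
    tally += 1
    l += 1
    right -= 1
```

Iterations until pointers meet (list length 6)
`tally` takes the values: 0 → 1 → 2 → 3

Answer: 3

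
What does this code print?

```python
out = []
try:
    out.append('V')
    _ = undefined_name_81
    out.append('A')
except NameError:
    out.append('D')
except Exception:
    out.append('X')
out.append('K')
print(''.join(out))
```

Execution trace: 'V' (try body) → 'D' (except NameError) → 'K' (after the try/except). Output: VDK

Answer: VDK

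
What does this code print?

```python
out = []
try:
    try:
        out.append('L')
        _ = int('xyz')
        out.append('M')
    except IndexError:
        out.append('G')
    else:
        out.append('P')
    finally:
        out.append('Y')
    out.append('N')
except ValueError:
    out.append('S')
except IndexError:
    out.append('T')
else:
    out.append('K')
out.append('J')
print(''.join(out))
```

Execution trace: 'L' (inner try body) → 'Y' (inner finally) → 'S' (except ValueError) → 'J' (after the try/except). Output: LYSJ

Answer: LYSJ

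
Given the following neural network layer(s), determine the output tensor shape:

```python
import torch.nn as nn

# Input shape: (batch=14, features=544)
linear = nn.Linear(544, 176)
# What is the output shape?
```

Input: (14, 544) -> Output: (14, 176)

Answer: (14, 176)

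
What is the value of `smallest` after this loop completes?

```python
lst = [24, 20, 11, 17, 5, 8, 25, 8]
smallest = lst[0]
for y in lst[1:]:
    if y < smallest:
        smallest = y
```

Minimum of [24, 20, 11, 17, 5, 8, 25, 8]
`smallest` takes the values: 24 → 20 → 11 → 5

Answer: 5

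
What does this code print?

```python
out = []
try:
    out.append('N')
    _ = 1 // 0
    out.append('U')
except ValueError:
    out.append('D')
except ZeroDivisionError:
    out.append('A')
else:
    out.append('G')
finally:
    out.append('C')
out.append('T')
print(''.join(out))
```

Execution trace: 'N' (try body) → 'A' (except ZeroDivisionError) → 'C' (finally) → 'T' (after the try/except). Output: NACT

Answer: NACT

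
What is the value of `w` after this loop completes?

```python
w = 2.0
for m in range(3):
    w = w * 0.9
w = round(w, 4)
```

Exponential decay: 2.0 * 0.9^3
`w` takes the values: 2.0 → 1.8 → 1.62 → 1.458

Answer: 1.458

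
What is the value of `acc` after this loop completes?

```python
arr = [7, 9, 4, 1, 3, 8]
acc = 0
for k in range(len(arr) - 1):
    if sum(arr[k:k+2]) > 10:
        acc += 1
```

Count windows with sum > 10
`acc` takes the values: 0 → 1 → 2 → 3

Answer: 3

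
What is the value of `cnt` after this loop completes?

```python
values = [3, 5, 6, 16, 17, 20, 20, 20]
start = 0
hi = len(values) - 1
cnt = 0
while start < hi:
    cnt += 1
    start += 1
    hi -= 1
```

Iterations until pointers meet (list length 8)
`cnt` takes the values: 0 → 1 → 2 → 3 → 4

Answer: 4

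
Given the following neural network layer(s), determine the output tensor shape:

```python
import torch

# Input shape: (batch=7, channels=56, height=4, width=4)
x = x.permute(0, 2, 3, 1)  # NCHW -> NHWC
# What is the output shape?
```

Input: (7, 56, 4, 4) -> Output: (7, 4, 4, 56)

Answer: (7, 4, 4, 56)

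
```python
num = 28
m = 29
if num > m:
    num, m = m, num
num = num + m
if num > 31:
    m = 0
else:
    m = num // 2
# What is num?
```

Trace:
`num = 28` → num = 28
`m = 29` → m = 29
`if num > m: ...` → num > m is False → no variable changes
`num = num + m` → num = 57
`if num > 31: ...` → num > 31 is True → m = 0
So num = 57

Answer: 57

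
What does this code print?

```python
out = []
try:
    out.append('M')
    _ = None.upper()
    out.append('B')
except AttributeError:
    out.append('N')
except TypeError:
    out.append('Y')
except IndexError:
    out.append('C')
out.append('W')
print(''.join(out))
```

Execution trace: 'M' (try body) → 'N' (except AttributeError) → 'W' (after the try/except). Output: MNW

Answer: MNW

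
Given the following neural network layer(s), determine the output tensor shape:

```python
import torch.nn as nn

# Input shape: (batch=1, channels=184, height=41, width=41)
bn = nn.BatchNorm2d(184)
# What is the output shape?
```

Input: (1, 184, 41, 41) -> Output: (1, 184, 41, 41)

Answer: (1, 184, 41, 41)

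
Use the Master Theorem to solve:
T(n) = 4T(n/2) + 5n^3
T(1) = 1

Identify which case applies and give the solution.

a=4, b=2, f(n)=5n^3. log_2(4) = 2. Since c=3 > 2 and the regularity condition holds (4(n/2)^3 = (4/2^3)n^3 with 4/2^3 < 1), Case 3 applies: T(n) = Θ(f(n)) = O(n^3).

Answer: O(n^3) - Case 3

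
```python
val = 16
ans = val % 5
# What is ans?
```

Trace:
`val = 16` → val = 16
`ans = val % 5` → ans = 1
So ans = 1

Answer: 1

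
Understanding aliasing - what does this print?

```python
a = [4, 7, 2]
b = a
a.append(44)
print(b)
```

Key concept: basic list aliasing.
Step by step:
`a = [4, 7, 2]` → a = [4, 7, 2]
`b = a` → b = [4, 7, 2] (same object as a)
`a.append(44)` → a = [4, 7, 2, 44] (same object as b); b = [4, 7, 2, 44] (same object as a)
`print(b)` → prints [4, 7, 2, 44]

Answer: [4, 7, 2, 44]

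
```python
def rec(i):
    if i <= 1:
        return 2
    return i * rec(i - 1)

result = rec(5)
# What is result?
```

rec(5) = 5 * 4 * 3 * 2 * 2 = 240

Answer: 240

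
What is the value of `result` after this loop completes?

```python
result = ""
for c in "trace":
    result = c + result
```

Reverse 'trace'
`result` takes the values: "" → "t" → "rt" → "art" → "cart" → "ecart"

Answer: "ecart"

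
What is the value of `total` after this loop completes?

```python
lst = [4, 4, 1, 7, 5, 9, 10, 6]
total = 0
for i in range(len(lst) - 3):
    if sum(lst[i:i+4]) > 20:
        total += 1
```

Count windows with sum > 20
`total` takes the values: 0 → 1 → 2 → 3

Answer: 3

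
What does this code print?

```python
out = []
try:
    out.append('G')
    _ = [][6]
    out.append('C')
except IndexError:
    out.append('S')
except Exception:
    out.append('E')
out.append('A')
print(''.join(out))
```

Execution trace: 'G' (try body) → 'S' (except IndexError) → 'A' (after the try/except). Output: GSA

Answer: GSA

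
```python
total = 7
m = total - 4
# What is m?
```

Trace:
`total = 7` → total = 7
`m = total - 4` → m = 3
So m = 3

Answer: 3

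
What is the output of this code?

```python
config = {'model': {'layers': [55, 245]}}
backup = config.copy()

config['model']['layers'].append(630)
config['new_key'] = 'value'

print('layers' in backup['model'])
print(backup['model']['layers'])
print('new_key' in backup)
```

Key concept: shallow copy gotcha with nested dict.
Step by step:
`config = {'model': {'layers': [55, 245]}}` → config = {'model': {'layers': [55, 245]}}
`backup = config.copy()` → backup = {'model': {'layers': [55, 245]}}
`config['model']['layers'].append(630)` → config = {'model': {'layers': [55, 245, 630]}}; backup = {'model': {'layers': [55, 245, 630]}}
`config['new_key'] = 'value'` → config = {'model': {'layers': [55, 245, 630]}, 'new_key': 'value'}
`print('layers' in backup['model'])` → prints True
`print(backup['model']['layers'])` → prints [55, 245, 630]
`print('new_key' in backup)` → prints False

Answer:
True
[55, 245, 630]
False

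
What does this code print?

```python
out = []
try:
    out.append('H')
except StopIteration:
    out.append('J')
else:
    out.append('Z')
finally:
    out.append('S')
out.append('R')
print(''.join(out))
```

Execution trace: 'H' (try body, no exception) → 'Z' (else) → 'S' (finally) → 'R' (after the try/except). Output: HZSR

Answer: HZSR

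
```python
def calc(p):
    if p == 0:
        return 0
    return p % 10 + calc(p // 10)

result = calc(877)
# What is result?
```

Sum of digits of 877: 7 + 7 + 8 = 22

Answer: 22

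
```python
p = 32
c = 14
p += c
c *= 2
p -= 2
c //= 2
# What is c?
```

Trace:
`p = 32` → p = 32
`c = 14` → c = 14
`p += c` → p = 46
`c *= 2` → c = 28
`p -= 2` → p = 44
`c //= 2` → c = 14
So c = 14

Answer: 14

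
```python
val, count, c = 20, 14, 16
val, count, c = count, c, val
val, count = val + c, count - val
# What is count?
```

Trace:
`val, count, c = 20, 14, 16` → val = 20; count = 14; c = 16
`val, count, c = count, c, val` → val = 14; count = 16; c = 20
`val, count = val + c, count - val` → val = 34; count = 2
So count = 2

Answer: 2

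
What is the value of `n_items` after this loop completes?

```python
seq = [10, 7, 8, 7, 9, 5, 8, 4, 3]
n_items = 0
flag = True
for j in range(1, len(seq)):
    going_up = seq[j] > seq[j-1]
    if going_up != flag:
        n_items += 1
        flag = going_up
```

Count direction changes in [10, 7, 8, 7, 9, 5, 8, 4, 3]
`n_items` takes the values: 0 → 1 → 2 → 3 → 4 → 5 → 6 → 7

Answer: 7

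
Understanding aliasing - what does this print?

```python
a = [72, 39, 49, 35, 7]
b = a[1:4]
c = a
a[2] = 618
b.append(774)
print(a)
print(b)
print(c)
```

Key concept: slice vs alias.
Step by step:
`a = [72, 39, 49, 35, 7]` → a = [72, 39, 49, 35, 7]
`b = a[1:4]` → b = [39, 49, 35]
`c = a` → c = [72, 39, 49, 35, 7] (same object as a)
`a[2] = 618` → a = [72, 39, 618, 35, 7] (same object as c); c = [72, 39, 618, 35, 7] (same object as a)
`b.append(774)` → b = [39, 49, 35, 774]
`print(a)` → prints [72, 39, 618, 35, 7]
`print(b)` → prints [39, 49, 35, 774]
`print(c)` → prints [72, 39, 618, 35, 7]

Answer:
[72, 39, 618, 35, 7]
[39, 49, 35, 774]
[72, 39, 618, 35, 7]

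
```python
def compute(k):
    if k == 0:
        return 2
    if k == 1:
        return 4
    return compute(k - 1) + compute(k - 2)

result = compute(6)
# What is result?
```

Build up from base cases: compute(0)=2, compute(1)=4, compute(2)=6, compute(3)=10, compute(4)=16, compute(5)=26, compute(6)=42

Answer: 42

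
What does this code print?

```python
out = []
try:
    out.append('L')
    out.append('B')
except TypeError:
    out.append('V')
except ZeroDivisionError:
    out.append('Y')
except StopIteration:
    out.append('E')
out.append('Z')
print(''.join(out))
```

Execution trace: 'L' (try body) → 'B' (try body, no exception) → 'Z' (after the try/except). Output: LBZ

Answer: LBZ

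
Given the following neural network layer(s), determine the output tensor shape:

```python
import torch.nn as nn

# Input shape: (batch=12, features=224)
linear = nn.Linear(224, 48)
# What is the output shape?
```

Input: (12, 224) -> Output: (12, 48)

Answer: (12, 48)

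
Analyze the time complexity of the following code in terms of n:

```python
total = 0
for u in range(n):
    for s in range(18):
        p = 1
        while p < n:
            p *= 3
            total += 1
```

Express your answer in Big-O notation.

Each loop level contributes: n × 1 × log n. Multiplying the contributions gives O(n log n).

Answer: O(n log n)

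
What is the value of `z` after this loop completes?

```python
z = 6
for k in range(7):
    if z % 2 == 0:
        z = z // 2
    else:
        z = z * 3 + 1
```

Collatz-style transformation from 6
`z` takes the values: 6 → 3 → 10 → 5 → 16 → 8 → 4 → 2

Answer: 2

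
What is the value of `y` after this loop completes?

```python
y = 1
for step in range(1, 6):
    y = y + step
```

Start at 1, add 1 through 5
`y` takes the values: 1 → 2 → 4 → 7 → 11 → 16

Answer: 16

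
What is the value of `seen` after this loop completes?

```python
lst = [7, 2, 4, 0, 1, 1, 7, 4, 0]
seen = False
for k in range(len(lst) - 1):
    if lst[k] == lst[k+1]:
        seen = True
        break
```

Check consecutive duplicates in [7, 2, 4, 0, 1, 1, 7, 4, 0]
`seen` takes the values: False → True

Answer: True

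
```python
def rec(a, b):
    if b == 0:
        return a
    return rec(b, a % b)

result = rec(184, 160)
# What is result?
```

rec(184, 160) -> rec(160, 24) -> rec(24, 16) -> rec(16, 8) -> rec(8, 0) -> 8

Answer: 8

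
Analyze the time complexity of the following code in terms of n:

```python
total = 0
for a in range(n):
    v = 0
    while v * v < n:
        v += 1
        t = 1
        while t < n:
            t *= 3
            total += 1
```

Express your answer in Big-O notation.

Each loop level contributes: n × √n × log n. Multiplying the contributions gives O(n√n log n).

Answer: O(n√n log n)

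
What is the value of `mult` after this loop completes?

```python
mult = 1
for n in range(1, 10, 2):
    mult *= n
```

Product of 1, 3, 5, ... up to 9
`mult` takes the values: 1 → 3 → 15 → 105 → 945

Answer: 945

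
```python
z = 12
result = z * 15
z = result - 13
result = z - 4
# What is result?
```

Trace:
`z = 12` → z = 12
`result = z * 15` → result = 180
`z = result - 13` → z = 167
`result = z - 4` → result = 163
So result = 163

Answer: 163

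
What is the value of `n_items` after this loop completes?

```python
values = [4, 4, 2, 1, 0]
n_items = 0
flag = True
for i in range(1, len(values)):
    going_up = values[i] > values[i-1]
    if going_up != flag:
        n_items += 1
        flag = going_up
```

Count direction changes in [4, 4, 2, 1, 0]
`n_items` takes the values: 0 → 1

Answer: 1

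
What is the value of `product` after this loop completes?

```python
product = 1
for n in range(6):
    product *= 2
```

2^6 = 64
`product` takes the values: 1 → 2 → 4 → 8 → 16 → 32 → 64

Answer: 64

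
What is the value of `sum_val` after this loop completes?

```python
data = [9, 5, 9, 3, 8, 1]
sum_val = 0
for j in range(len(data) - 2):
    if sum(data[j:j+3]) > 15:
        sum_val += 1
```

Count windows with sum > 15
`sum_val` takes the values: 0 → 1 → 2 → 3

Answer: 3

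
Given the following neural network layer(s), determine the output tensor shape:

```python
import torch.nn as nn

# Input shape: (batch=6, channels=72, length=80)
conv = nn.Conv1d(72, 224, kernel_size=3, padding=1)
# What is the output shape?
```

Input: (6, 72, 80) -> Output: (6, 224, 80)

Answer: (6, 224, 80)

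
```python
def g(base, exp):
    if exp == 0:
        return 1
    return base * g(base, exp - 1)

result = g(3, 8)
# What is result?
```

g(3, 8) = 3 * 3 * 3 * 3 * 3 * 3 * 3 * 3 = 6561

Answer: 6561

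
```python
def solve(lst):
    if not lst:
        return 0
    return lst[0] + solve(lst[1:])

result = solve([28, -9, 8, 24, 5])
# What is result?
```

28 + (-9) + 8 + 24 + 5 + 0 = 56

Answer: 56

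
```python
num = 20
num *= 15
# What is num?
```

Trace:
`num = 20` → num = 20
`num *= 15` → num = 300
So num = 300

Answer: 300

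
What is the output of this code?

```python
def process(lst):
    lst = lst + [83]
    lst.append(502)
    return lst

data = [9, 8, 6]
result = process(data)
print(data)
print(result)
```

Key concept: rebinding parameter vs mutation.
Step by step:
`data = [9, 8, 6]` → data = [9, 8, 6]
`result = process(data)` → result = [9, 8, 6, 83, 502]
`print(data)` → prints [9, 8, 6]
`print(result)` → prints [9, 8, 6, 83, 502]

Answer:
[9, 8, 6]
[9, 8, 6, 83, 502]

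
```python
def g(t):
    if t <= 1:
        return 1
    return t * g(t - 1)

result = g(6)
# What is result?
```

g(6) = 6 * 5 * 4 * 3 * 2 * 1 = 720

Answer: 720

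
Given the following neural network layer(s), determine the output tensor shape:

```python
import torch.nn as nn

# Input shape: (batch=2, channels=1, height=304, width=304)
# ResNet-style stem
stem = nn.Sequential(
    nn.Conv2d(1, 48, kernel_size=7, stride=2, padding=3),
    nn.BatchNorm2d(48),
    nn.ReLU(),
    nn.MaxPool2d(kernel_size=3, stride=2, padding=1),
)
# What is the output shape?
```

Input: (2, 1, 304, 304) -> after Conv2d 7x7 stride=2: (2, 48, 152, 152) -> Output: (2, 48, 76, 76)

Answer: (2, 48, 76, 76)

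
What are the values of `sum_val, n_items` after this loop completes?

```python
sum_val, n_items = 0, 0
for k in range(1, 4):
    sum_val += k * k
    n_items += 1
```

Sum of squares and count
`sum_val, n_items` takes the values: (0, 0) → (1, 0) → (1, 1) → (5, 1) → (5, 2) → (14, 2) → (14, 3)

Answer: 14, 3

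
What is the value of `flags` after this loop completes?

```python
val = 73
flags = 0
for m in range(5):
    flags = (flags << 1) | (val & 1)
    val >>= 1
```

Reverse lowest 5 bits of 73
`flags` takes the values: 0 → 1 → 2 → 4 → 9 → 18

Answer: 18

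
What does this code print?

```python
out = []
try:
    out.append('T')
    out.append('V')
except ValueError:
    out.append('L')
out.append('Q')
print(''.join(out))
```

Execution trace: 'T' (try body) → 'V' (try body, no exception) → 'Q' (after the try/except). Output: TVQ

Answer: TVQ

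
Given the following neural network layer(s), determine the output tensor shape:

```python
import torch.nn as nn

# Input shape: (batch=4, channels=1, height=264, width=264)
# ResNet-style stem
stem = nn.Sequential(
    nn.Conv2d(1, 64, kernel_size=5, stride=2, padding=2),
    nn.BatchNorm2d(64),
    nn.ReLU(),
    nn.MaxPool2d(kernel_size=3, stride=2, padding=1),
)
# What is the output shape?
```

Input: (4, 1, 264, 264) -> after Conv2d 5x5 stride=2: (4, 64, 132, 132) -> Output: (4, 64, 66, 66)

Answer: (4, 64, 66, 66)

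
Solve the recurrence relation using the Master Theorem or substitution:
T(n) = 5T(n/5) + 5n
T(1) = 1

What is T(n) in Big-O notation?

By Master Theorem: a=5, b=5, f(n)=5n. Since log_5(5) = 1 and f(n) = Θ(n^1), Case 2 applies. T(n) = O(n log n).

Answer: O(n log n)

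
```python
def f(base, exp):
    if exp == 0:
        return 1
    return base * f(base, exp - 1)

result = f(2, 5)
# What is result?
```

f(2, 5) = 2 * 2 * 2 * 2 * 2 = 32

Answer: 32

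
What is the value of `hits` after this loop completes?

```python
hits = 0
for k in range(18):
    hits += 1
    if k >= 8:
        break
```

Loop breaks when k reaches 8, hits is 9
`hits` takes the values: 0 → 1 → 2 → 3 → 4 → 5 → 6 → 7 → 8 → 9

Answer: 9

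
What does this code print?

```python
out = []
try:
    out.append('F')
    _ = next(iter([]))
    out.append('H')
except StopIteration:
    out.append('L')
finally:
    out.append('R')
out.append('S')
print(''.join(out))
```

Execution trace: 'F' (try body) → 'L' (except StopIteration) → 'R' (finally) → 'S' (after the try/except). Output: FLRS

Answer: FLRS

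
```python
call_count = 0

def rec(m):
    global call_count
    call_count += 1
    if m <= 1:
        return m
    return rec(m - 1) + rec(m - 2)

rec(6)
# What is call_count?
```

Calls(m) = 1 + Calls(m-1) + Calls(m-2); Calls(0)=Calls(1)=1. For m=6 this gives 25.

Answer: 25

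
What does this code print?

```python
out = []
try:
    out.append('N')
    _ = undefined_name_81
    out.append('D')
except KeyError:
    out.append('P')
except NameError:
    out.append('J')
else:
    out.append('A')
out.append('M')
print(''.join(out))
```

Execution trace: 'N' (try body) → 'J' (except NameError) → 'M' (after the try/except). Output: NJM

Answer: NJM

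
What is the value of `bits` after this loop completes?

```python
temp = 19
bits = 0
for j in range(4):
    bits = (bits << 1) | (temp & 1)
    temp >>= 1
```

Reverse lowest 4 bits of 19
`bits` takes the values: 0 → 1 → 3 → 6 → 12

Answer: 12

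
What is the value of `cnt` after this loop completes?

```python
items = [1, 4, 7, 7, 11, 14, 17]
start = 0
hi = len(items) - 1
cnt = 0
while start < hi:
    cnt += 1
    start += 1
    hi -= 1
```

Iterations until pointers meet (list length 7)
`cnt` takes the values: 0 → 1 → 2 → 3

Answer: 3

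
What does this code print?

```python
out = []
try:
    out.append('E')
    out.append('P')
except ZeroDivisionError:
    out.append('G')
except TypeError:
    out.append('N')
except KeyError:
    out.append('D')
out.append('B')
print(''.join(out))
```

Execution trace: 'E' (try body) → 'P' (try body, no exception) → 'B' (after the try/except). Output: EPB

Answer: EPB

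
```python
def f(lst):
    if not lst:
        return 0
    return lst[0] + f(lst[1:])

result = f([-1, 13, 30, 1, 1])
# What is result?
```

(-1) + 13 + 30 + 1 + 1 + 0 = 44

Answer: 44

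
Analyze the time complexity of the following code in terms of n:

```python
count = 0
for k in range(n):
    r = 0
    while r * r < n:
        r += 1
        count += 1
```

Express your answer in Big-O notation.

Each loop level contributes: n × √n. Multiplying the contributions gives O(n√n).

Answer: O(n√n)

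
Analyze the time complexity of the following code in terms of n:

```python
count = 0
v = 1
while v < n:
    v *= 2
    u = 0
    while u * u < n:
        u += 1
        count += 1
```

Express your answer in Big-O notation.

Each loop level contributes: log n × √n. Multiplying the contributions gives O(√n log n).

Answer: O(√n log n)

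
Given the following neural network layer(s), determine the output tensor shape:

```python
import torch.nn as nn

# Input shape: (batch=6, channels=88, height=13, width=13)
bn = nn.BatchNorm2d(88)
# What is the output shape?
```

Input: (6, 88, 13, 13) -> Output: (6, 88, 13, 13)

Answer: (6, 88, 13, 13)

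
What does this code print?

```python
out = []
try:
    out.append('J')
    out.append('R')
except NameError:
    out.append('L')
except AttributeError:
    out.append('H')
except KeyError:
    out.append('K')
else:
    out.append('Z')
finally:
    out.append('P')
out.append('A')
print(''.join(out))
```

Execution trace: 'J' (try body) → 'R' (try body, no exception) → 'Z' (else) → 'P' (finally) → 'A' (after the try/except). Output: JRZPA

Answer: JRZPA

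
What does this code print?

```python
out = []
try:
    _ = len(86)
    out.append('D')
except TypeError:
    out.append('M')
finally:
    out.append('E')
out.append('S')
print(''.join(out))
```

Execution trace: 'M' (except TypeError) → 'E' (finally) → 'S' (after the try/except). Output: MES

Answer: MES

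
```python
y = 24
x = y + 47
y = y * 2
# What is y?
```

Trace:
`y = 24` → y = 24
`x = y + 47` → x = 71
`y = y * 2` → y = 48
So y = 48

Answer: 48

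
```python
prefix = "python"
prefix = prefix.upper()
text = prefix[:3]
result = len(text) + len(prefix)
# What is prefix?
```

Trace:
`prefix = "python"` → prefix = 'python'
`prefix = prefix.upper()` → prefix = 'PYTHON'
`text = prefix[:3]` → text = 'PYT'
`result = len(text) + len(prefix)` → result = 9
So prefix = 'PYTHON'

Answer: 'PYTHON'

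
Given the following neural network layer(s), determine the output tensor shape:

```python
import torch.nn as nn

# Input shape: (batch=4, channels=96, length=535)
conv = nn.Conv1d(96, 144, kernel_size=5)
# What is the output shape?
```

Input: (4, 96, 535) -> Output: (4, 144, 531)

Answer: (4, 144, 531)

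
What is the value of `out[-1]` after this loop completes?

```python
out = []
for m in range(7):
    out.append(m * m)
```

Last element of squares 0 to 6
`out` takes the values: [] → [0] → [0, 1] → [0, 1, 4] → [0, 1, 4, 9] → [0, 1, 4, 9, 16] → [0, 1, 4, 9, 16, 25] → [0, 1, 4, 9, 16, 25, 36]
So `out[-1]` = 36

Answer: 36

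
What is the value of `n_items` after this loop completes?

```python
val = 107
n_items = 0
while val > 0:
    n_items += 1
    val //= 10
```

Count digits by repeated division by 10
`n_items` takes the values: 0 → 1 → 2 → 3

Answer: 3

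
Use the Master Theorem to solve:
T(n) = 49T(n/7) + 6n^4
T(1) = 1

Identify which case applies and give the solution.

a=49, b=7, f(n)=6n^4. log_7(49) = 2. Since c=4 > 2 and the regularity condition holds (49(n/7)^4 = (49/7^4)n^4 with 49/7^4 < 1), Case 3 applies: T(n) = Θ(f(n)) = O(n^4).

Answer: O(n^4) - Case 3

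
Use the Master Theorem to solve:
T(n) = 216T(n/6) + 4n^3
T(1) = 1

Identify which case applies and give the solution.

a=216, b=6, f(n)=4n^3. log_6(216) = 3. Since c=3 = 3, Case 2 applies: T(n) = Θ(n^log_b(a) · log n) = O(n^3 log n).

Answer: O(n^3 log n) - Case 2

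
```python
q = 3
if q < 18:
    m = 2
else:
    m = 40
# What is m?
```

Trace:
`q = 3` → q = 3
`if q < 18: ...` → q < 18 is True → m = 2
So m = 2

Answer: 2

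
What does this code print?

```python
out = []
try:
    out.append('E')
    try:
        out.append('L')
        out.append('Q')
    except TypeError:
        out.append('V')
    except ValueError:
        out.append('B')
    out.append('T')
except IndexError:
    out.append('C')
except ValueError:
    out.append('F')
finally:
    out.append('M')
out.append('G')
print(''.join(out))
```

Execution trace: 'E' (try body) → 'L' (inner try body) → 'Q' (inner try body, no exception) → 'T' (try body, no exception) → 'M' (finally) → 'G' (after the try/except). Output: ELQTMG

Answer: ELQTMG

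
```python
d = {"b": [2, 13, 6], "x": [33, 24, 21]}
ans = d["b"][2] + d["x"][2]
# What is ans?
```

Trace:
`d = {"b": [2, 13, 6], "x": [33, 24, 21]}` → d = {'b': [2, 13, 6], 'x': [33, 24, 21]}
`ans = d["b"][2] + d["x"][2]` → ans = 27
So ans = 27

Answer: 27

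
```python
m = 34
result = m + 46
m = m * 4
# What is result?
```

Trace:
`m = 34` → m = 34
`result = m + 46` → result = 80
`m = m * 4` → m = 136
So result = 80

Answer: 80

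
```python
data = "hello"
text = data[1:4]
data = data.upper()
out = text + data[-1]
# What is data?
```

Trace:
`data = "hello"` → data = 'hello'
`text = data[1:4]` → text = 'ell'
`data = data.upper()` → data = 'HELLO'
`out = text + data[-1]` → out = 'ellO'
So data = 'HELLO'

Answer: 'HELLO'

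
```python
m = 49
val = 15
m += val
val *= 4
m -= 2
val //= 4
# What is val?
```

Trace:
`m = 49` → m = 49
`val = 15` → val = 15
`m += val` → m = 64
`val *= 4` → val = 60
`m -= 2` → m = 62
`val //= 4` → val = 15
So val = 15

Answer: 15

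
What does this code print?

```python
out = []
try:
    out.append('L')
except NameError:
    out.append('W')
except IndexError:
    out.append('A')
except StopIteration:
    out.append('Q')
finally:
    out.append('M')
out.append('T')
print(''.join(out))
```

Execution trace: 'L' (try body, no exception) → 'M' (finally) → 'T' (after the try/except). Output: LMT

Answer: LMT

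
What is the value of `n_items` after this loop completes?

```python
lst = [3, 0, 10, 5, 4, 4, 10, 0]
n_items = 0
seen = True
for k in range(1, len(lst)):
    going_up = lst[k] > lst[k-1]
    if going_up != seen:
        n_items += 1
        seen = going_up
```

Count direction changes in [3, 0, 10, 5, 4, 4, 10, 0]
`n_items` takes the values: 0 → 1 → 2 → 3 → 4 → 5

Answer: 5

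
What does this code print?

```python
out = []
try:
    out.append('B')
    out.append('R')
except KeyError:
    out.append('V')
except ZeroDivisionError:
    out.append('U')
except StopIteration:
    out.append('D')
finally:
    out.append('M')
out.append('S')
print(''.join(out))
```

Execution trace: 'B' (try body) → 'R' (try body, no exception) → 'M' (finally) → 'S' (after the try/except). Output: BRMS

Answer: BRMS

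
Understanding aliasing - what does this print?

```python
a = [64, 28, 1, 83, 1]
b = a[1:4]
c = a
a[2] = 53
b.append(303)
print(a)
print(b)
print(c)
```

Key concept: slice vs alias.
Step by step:
`a = [64, 28, 1, 83, 1]` → a = [64, 28, 1, 83, 1]
`b = a[1:4]` → b = [28, 1, 83]
`c = a` → c = [64, 28, 1, 83, 1] (same object as a)
`a[2] = 53` → a = [64, 28, 53, 83, 1] (same object as c); c = [64, 28, 53, 83, 1] (same object as a)
`b.append(303)` → b = [28, 1, 83, 303]
`print(a)` → prints [64, 28, 53, 83, 1]
`print(b)` → prints [28, 1, 83, 303]
`print(c)` → prints [64, 28, 53, 83, 1]

Answer:
[64, 28, 53, 83, 1]
[28, 1, 83, 303]
[64, 28, 53, 83, 1]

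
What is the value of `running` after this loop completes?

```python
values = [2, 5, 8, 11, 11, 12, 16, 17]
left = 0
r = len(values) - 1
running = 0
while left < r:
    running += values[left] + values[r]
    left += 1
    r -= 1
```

Sum of pairs from ends
`running` takes the values: 0 → 19 → 40 → 60 → 82

Answer: 82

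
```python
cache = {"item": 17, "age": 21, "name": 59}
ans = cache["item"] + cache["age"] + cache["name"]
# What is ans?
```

Trace:
`cache = {"item": 17, "age": 21, "name": 59}` → cache = {'item': 17, 'age': 21, 'name': 59}
`ans = cache["item"] + cache["age"] + cache["name"]` → ans = 97
So ans = 97

Answer: 97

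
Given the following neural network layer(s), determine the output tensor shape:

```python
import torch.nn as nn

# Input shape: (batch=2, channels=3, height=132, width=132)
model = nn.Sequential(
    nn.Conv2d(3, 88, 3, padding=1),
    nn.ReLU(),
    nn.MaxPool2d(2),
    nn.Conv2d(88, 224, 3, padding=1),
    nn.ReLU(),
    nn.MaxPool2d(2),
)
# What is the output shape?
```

Input: (2, 3, 132, 132) -> after first Conv2d: (2, 88, 132, 132) -> after first MaxPool2d: (2, 88, 66, 66) -> after second Conv2d: (2, 224, 66, 66) -> Output: (2, 224, 33, 33)

Answer: (2, 224, 33, 33)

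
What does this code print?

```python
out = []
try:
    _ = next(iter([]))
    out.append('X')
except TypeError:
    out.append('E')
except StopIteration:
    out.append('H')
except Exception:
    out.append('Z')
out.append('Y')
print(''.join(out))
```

Execution trace: 'H' (except StopIteration) → 'Y' (after the try/except). Output: HY

Answer: HY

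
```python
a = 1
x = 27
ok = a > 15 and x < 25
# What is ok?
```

Trace:
`a = 1` → a = 1
`x = 27` → x = 27
`ok = a > 15 and x < 25` → ok = False
So ok = False

Answer: False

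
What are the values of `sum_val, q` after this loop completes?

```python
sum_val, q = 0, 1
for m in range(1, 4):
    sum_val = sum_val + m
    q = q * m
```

Sum and factorial of 1 to 3
`sum_val, q` takes the values: (0, 1) → (1, 1) → (3, 1) → (3, 2) → (6, 2) → (6, 6)

Answer: 6, 6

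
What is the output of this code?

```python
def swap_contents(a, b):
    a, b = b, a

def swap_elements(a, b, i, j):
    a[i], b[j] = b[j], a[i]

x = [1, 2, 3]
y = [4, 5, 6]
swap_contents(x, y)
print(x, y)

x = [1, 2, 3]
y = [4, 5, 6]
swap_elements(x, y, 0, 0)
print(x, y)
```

Key concept: parameter rebinding vs mutation.
Step by step:
`x = [1, 2, 3]` → x = [1, 2, 3]
`y = [4, 5, 6]` → y = [4, 5, 6]
`swap_contents(x, y)` → no visible change to tracked variables
`print(x, y)` → prints [1, 2, 3] [4, 5, 6]
`x = [1, 2, 3]` → x = [1, 2, 3]
`y = [4, 5, 6]` → y = [4, 5, 6]
`swap_elements(x, y, 0, 0)` → x = [4, 2, 3]; y = [1, 5, 6]
`print(x, y)` → prints [4, 2, 3] [1, 5, 6]

Answer:
[1, 2, 3] [4, 5, 6]
[4, 2, 3] [1, 5, 6]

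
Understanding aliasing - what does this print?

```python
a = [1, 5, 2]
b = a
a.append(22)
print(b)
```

Key concept: basic list aliasing.
Step by step:
`a = [1, 5, 2]` → a = [1, 5, 2]
`b = a` → b = [1, 5, 2] (same object as a)
`a.append(22)` → a = [1, 5, 2, 22] (same object as b); b = [1, 5, 2, 22] (same object as a)
`print(b)` → prints [1, 5, 2, 22]

Answer: [1, 5, 2, 22]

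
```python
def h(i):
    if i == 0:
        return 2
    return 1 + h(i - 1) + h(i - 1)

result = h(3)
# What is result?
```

h(i) = 1 + 2·h(i-1), h(0)=2. Closed form: (2+1)·2^3 - 1 = 23.

Answer: 23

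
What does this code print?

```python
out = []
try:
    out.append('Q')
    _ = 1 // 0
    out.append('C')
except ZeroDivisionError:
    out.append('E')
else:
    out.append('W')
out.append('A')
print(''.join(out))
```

Execution trace: 'Q' (try body) → 'E' (except ZeroDivisionError) → 'A' (after the try/except). Output: QEA

Answer: QEA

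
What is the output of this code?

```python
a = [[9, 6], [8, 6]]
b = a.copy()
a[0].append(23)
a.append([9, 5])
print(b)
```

Key concept: shallow copy with nested lists.
Step by step:
`a = [[9, 6], [8, 6]]` → a = [[9, 6], [8, 6]]
`b = a.copy()` → b = [[9, 6], [8, 6]]
`a[0].append(23)` → a = [[9, 6, 23], [8, 6]]; b = [[9, 6, 23], [8, 6]]
`a.append([9, 5])` → a = [[9, 6, 23], [8, 6], [9, 5]]
`print(b)` → prints [[9, 6, 23], [8, 6]]

Answer: [[9, 6, 23], [8, 6]]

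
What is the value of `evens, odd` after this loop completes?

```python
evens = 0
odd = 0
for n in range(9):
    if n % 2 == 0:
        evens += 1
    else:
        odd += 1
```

Count evens and odds in range(9)
`evens, odd` takes the values: (0, 0) → (1, 0) → (1, 1) → (2, 1) → (2, 2) → (3, 2) → (3, 3) → (4, 3) → (4, 4) → (5, 4)

Answer: 5, 4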